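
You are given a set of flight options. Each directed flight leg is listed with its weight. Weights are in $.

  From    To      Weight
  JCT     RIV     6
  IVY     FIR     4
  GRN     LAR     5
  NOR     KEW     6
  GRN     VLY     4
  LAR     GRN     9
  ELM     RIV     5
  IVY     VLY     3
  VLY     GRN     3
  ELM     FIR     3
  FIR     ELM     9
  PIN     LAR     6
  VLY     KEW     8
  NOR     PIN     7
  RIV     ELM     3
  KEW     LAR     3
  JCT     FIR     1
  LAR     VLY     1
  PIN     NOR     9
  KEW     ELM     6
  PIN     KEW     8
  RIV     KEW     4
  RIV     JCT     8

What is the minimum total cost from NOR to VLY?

Compare a few routes:
NOR - KEW - LAR - VLY: 6+3+1 = 10
NOR - PIN - LAR - VLY: 7+6+1 = 14
Cheapest is NOR - KEW - LAR - VLY at $10.

$10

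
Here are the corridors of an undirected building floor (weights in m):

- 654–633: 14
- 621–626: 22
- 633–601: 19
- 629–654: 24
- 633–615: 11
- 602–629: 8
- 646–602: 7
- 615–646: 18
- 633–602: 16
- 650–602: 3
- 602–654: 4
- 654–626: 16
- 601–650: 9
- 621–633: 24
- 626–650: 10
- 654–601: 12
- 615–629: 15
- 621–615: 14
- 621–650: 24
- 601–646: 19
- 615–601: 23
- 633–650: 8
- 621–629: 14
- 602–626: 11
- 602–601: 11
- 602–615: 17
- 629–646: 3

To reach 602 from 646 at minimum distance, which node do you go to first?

602

Compare a few routes:
646 - 629 - 602: 3+8 = 11
646 - 602: 7 = 7
The minimum is 7 m via 646 - 602.
So from 646 the first move is to 602.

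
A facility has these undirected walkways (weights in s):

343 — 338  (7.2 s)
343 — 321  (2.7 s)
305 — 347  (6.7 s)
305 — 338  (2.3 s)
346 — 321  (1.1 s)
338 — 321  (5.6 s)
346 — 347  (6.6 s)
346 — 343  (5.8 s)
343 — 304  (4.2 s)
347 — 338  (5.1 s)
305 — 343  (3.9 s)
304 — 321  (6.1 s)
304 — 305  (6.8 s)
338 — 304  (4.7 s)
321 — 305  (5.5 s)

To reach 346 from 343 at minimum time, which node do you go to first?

Enumerating some paths:
343 - 346: 5.8 = 5.8
343 - 321 - 346: 2.7+1.1 = 3.8
Cheapest is 343 - 321 - 346 at 3.8 s.
So from 343 the first move is to 321.

321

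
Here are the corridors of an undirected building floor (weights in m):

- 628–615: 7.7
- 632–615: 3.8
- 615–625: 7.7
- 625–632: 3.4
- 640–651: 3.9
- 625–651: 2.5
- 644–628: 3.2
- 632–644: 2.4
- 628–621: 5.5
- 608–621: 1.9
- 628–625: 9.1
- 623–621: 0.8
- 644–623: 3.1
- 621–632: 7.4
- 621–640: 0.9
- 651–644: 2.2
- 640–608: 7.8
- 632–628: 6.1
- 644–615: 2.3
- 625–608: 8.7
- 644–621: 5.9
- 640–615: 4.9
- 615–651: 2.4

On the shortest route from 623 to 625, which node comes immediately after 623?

Compare a few routes:
623–621–640–651–625: 0.8+0.9+3.9+2.5 = 8.1
623–644–615–651–625: 3.1+2.3+2.4+2.5 = 10.3
623–644–651–625: 3.1+2.2+2.5 = 7.8
623–644–632–625: 3.1+2.4+3.4 = 8.9
Cheapest is 623–644–651–625 at 7.8 m.
So from 623 the first move is to 644.

644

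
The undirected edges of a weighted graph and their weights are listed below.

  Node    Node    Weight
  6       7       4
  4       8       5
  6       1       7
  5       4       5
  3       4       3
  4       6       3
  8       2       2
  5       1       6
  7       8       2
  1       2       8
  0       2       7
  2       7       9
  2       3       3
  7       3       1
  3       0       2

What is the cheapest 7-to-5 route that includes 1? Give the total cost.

17

Shortest 7→1: 7 → 6 → 1 = 11
Shortest 1→5: 1 → 5 = 6
Total via 1: 11 + 6 = 17.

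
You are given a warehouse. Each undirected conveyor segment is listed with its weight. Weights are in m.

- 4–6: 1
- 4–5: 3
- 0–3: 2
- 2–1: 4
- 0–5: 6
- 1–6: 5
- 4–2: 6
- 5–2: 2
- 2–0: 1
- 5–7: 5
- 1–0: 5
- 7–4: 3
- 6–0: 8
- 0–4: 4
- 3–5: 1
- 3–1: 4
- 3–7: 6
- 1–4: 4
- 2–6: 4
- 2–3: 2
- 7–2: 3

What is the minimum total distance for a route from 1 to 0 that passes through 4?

Shortest 1→4: 1 → 4 = 4
Shortest 4→0: 4 → 0 = 4
Total via 4: 4 + 4 = 8 m.

8 m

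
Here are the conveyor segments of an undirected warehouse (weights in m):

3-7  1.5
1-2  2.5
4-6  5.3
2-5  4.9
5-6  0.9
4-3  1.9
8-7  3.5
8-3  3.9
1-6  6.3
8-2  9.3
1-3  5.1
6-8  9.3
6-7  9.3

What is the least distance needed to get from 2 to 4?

9.5 m

Shortest distances from 2:
2: 0
1: 2.5  (via 2)
5: 4.9  (via 2)
6: 5.8  (via 5)
3: 7.6  (via 1)
7: 9.1  (via 3)
8: 9.3  (via 2)
4: 9.5  (via 3)
Shortest route: 2–1–3–4 = 9.5 m.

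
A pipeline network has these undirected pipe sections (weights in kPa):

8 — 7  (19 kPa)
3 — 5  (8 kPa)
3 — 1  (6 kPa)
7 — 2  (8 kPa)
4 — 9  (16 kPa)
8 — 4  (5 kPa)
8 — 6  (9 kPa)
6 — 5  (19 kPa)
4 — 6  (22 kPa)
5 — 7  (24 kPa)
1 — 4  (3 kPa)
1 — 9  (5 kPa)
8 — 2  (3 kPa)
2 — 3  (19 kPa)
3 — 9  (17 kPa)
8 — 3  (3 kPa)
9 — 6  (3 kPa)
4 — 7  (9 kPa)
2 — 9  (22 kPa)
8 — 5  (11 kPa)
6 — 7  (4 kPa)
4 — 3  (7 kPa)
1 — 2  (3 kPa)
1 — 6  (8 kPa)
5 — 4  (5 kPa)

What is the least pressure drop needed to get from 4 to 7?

Candidate routes:
4 → 1 → 2 → 7: 3+3+8 = 14
4 → 1 → 6 → 7: 3+8+4 = 15
4 → 1 → 9 → 6 → 7: 3+5+3+4 = 15
4 → 7: 9 = 9
The minimum is 9 kPa via 4 → 7.

9 kPa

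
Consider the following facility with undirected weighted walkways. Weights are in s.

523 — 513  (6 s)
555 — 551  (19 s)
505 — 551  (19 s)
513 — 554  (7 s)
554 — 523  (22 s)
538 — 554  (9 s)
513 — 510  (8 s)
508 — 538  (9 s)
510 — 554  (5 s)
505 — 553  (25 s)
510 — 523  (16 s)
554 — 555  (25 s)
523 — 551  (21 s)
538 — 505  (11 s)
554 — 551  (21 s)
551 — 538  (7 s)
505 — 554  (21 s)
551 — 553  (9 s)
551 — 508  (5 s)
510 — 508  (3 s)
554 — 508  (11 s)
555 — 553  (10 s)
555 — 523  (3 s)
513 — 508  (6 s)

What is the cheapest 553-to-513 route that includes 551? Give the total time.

Best 553 to 551: 553 → 551 costing 9
Best 551 to 513: 551 → 508 → 513 costing 11
Total via 551: 9 + 11 = 20 s.

20 s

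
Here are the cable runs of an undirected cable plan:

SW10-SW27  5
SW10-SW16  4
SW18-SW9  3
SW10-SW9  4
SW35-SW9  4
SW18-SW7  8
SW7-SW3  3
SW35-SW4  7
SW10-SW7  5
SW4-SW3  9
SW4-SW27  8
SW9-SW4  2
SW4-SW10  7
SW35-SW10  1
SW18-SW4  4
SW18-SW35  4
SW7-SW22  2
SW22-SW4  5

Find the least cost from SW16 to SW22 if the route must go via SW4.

Shortest SW16→SW4: SW16–SW10–SW9–SW4 = 10
Shortest SW4→SW22: SW4–SW22 = 5
Total via SW4: 10 + 5 = 15.

15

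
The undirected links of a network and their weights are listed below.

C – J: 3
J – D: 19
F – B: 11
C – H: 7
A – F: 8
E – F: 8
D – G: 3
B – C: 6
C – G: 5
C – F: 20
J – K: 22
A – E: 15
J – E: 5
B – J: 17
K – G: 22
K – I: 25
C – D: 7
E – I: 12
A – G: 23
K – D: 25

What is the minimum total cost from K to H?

32

Settle nodes by increasing distance from K:
K: 0
G: 22  (via K)
J: 22  (via K)
C: 25  (via J)
D: 25  (via K)
I: 25  (via K)
E: 27  (via J)
B: 31  (via C)
H: 32  (via C)
Shortest route: K → J → C → H = 32.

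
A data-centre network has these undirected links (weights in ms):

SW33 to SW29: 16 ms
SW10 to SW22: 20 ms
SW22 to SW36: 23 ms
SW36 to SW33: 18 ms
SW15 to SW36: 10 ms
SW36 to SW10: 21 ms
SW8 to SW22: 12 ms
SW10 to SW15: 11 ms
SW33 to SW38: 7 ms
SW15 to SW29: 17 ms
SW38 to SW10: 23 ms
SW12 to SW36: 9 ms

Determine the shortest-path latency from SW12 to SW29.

Shortest distances from SW12:
SW12: 0
SW36: 9  (via SW12)
SW15: 19  (via SW36)
SW33: 27  (via SW36)
SW10: 30  (via SW36)
SW22: 32  (via SW36)
SW38: 34  (via SW33)
SW29: 36  (via SW15)
Shortest route: SW12 → SW36 → SW15 → SW29 = 36 ms.

36 ms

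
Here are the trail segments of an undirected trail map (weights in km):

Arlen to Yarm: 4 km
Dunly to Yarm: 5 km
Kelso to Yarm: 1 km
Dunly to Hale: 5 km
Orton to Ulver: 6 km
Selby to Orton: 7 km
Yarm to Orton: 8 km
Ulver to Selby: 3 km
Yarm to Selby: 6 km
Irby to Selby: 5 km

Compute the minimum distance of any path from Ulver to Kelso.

10 km

Shortest distances from Ulver:
Ulver: 0
Selby: 3  (via Ulver)
Orton: 6  (via Ulver)
Irby: 8  (via Selby)
Yarm: 9  (via Selby)
Kelso: 10  (via Yarm)
Shortest route: Ulver–Selby–Yarm–Kelso = 10 km.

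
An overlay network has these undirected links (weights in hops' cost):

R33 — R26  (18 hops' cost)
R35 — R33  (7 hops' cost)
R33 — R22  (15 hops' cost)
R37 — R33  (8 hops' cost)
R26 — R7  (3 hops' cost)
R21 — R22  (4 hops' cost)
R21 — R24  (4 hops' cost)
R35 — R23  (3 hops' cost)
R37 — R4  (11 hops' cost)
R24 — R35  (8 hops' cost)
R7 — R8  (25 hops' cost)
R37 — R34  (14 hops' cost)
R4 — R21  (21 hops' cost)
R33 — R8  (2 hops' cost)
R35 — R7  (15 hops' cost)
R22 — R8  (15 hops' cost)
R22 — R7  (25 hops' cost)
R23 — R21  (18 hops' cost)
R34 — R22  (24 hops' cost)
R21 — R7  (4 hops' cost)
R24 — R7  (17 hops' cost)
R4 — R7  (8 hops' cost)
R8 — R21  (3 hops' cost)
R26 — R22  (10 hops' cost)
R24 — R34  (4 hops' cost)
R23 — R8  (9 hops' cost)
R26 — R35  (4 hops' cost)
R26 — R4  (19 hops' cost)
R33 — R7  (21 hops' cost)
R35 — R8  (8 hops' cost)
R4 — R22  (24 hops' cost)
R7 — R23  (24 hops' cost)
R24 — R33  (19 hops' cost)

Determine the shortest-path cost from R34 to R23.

15 hops' cost

Shortest distances from R34:
R34: 0
R24: 4  (via R34)
R21: 8  (via R24)
R8: 11  (via R21)
R35: 12  (via R24)
R22: 12  (via R21)
R7: 12  (via R21)
R33: 13  (via R8)
R37: 14  (via R34)
R23: 15  (via R35)
Shortest route: R34 → R24 → R35 → R23 = 15 hops' cost.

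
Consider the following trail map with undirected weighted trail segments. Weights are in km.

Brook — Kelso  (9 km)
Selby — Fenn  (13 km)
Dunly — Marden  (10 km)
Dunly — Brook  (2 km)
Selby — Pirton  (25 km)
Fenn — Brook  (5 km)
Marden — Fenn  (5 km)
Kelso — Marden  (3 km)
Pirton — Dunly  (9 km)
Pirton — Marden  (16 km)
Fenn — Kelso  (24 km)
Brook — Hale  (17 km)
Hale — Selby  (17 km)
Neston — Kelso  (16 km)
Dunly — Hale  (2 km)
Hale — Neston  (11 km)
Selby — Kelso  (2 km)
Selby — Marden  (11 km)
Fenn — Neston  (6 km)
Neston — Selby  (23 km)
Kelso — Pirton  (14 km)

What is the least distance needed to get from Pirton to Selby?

Running Dijkstra from Pirton:
Pirton: 0
Dunly: 9  (via Pirton)
Hale: 11  (via Dunly)
Brook: 11  (via Dunly)
Kelso: 14  (via Pirton)
Fenn: 16  (via Brook)
Selby: 16  (via Kelso)
Shortest route: Pirton–Kelso–Selby = 16 km.

16 km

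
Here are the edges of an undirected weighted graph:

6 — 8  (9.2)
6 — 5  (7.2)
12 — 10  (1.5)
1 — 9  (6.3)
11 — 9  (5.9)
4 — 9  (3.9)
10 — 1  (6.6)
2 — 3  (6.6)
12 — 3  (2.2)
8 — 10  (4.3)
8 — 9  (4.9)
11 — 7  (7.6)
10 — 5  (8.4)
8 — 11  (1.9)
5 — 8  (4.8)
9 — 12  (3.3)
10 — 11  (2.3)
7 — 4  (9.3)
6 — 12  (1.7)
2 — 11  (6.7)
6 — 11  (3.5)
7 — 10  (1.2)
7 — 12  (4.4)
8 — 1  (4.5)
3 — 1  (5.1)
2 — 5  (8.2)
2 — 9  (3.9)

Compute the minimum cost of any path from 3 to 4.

Settle nodes by increasing distance from 3:
3: 0
12: 2.2  (via 3)
10: 3.7  (via 12)
6: 3.9  (via 12)
7: 4.9  (via 10)
1: 5.1  (via 3)
9: 5.5  (via 12)
11: 6  (via 10)
2: 6.6  (via 3)
8: 7.9  (via 11)
4: 9.4  (via 9)
Shortest route: 3 → 12 → 9 → 4 = 9.4.

9.4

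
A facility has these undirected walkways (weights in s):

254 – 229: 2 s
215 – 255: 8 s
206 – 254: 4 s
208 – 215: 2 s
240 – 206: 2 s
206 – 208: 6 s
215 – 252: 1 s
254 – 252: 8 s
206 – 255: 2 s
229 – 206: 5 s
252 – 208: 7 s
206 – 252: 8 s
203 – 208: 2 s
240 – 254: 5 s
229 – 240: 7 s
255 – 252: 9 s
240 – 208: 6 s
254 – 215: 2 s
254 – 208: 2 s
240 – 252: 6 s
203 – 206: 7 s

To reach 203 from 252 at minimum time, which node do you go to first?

Compare a few routes:
252 → 215 → 254 → 208 → 203: 1+2+2+2 = 7
252 → 215 → 208 → 203: 1+2+2 = 5
Cheapest is 252 → 215 → 208 → 203 at 5 s.
So from 252 the first move is to 215.

215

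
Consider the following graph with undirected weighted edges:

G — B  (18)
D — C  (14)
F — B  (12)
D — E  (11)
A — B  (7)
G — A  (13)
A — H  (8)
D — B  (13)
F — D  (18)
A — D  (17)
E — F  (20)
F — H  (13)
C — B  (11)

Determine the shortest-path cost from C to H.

Enumerating some paths:
C–B–F–H: 11+12+13 = 36
C–D–A–H: 14+17+8 = 39
C–B–A–H: 11+7+8 = 26
The minimum is 26 via C–B–A–H.

26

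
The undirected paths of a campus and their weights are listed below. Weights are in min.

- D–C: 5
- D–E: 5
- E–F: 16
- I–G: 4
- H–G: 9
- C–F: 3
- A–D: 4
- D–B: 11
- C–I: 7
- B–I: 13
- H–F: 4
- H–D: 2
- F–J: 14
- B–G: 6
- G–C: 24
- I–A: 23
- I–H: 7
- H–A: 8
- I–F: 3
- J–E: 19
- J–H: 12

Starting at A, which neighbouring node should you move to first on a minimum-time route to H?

D

Candidate routes:
A - D - H: 4+2 = 6
A - H: 8 = 8
Cheapest is A - D - H at 6 min.
So from A the first move is to D.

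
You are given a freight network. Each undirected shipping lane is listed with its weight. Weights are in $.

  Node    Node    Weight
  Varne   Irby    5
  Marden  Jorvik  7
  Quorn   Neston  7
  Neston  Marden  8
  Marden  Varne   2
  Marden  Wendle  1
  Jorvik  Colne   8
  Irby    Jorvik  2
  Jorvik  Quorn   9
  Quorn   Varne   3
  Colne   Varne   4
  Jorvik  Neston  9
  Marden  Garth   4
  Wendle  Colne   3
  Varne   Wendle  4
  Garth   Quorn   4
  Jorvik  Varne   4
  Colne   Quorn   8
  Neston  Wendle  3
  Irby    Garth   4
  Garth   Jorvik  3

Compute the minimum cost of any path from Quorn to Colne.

$7

Candidate routes:
Quorn–Varne–Wendle–Colne: 3+4+3 = 10
Quorn–Colne: 8 = 8
Quorn–Varne–Marden–Wendle–Colne: 3+2+1+3 = 9
Quorn–Varne–Colne: 3+4 = 7
Cheapest is Quorn–Varne–Colne at $7.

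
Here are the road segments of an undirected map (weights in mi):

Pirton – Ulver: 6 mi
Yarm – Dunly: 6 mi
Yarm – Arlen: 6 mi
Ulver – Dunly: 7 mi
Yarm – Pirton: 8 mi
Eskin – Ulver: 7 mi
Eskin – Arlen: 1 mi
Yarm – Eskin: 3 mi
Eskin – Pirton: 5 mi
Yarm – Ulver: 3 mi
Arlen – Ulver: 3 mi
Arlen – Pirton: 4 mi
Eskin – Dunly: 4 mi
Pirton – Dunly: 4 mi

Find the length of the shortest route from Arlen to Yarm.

4 mi

Settle nodes by increasing distance from Arlen:
Arlen: 0
Eskin: 1  (via Arlen)
Ulver: 3  (via Arlen)
Pirton: 4  (via Arlen)
Yarm: 4  (via Eskin)
Shortest route: Arlen → Eskin → Yarm = 4 mi.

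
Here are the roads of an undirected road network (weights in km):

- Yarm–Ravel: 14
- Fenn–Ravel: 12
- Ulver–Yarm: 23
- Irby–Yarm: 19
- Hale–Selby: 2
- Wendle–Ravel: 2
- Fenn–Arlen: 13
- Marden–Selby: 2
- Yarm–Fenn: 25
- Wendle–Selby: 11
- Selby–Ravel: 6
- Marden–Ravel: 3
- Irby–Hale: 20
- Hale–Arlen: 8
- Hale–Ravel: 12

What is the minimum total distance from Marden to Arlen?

12 km

Running Dijkstra from Marden:
Marden: 0
Selby: 2  (via Marden)
Ravel: 3  (via Marden)
Hale: 4  (via Selby)
Wendle: 5  (via Ravel)
Arlen: 12  (via Hale)
Shortest route: Marden–Selby–Hale–Arlen = 12 km.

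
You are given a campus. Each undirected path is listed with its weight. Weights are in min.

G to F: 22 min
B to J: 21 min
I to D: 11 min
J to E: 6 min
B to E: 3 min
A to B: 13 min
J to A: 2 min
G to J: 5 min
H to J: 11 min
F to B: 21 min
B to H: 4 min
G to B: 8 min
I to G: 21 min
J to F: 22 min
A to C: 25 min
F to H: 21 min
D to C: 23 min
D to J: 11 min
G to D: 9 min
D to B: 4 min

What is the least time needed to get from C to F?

48 min

Enumerating some paths:
C → D → B → F: 23+4+21 = 48
C → A → J → F: 25+2+22 = 49
The minimum is 48 min via C → D → B → F.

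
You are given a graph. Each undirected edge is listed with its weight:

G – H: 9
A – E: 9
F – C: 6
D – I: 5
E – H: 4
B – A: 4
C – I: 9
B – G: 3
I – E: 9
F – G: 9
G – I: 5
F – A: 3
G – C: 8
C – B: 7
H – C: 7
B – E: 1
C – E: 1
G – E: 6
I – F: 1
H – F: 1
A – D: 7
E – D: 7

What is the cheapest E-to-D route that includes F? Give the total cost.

11

Shortest E→F: E–H–F = 5
Shortest F→D: F–I–D = 6
Total via F: 5 + 6 = 11.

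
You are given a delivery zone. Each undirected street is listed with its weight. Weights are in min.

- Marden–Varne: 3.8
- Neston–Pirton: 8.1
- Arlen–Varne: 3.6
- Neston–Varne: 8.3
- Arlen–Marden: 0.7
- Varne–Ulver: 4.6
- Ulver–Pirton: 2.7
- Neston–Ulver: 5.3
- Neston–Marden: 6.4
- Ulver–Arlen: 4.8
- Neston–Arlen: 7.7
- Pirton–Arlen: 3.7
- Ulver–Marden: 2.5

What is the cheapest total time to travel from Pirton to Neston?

8 min

Running Dijkstra from Pirton:
Pirton: 0
Ulver: 2.7  (via Pirton)
Arlen: 3.7  (via Pirton)
Marden: 4.4  (via Arlen)
Varne: 7.3  (via Ulver)
Neston: 8  (via Ulver)
Shortest route: Pirton–Ulver–Neston = 8 min.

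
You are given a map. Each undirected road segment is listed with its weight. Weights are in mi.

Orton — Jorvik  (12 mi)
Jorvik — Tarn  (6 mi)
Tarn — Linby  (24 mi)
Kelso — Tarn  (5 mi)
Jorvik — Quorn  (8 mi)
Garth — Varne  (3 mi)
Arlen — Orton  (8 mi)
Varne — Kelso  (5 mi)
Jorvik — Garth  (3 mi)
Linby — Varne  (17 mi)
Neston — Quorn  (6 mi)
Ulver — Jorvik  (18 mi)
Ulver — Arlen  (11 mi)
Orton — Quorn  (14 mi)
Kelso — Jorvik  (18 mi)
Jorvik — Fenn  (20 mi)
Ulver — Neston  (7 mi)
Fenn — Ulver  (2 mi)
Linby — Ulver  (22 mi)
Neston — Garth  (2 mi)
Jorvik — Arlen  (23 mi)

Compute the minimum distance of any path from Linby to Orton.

Candidate routes:
Linby → Varne → Garth → Neston → Quorn → Orton: 17+3+2+6+14 = 42
Linby → Varne → Garth → Jorvik → Orton: 17+3+3+12 = 35
Linby → Ulver → Arlen → Orton: 22+11+8 = 41
Cheapest is Linby → Varne → Garth → Jorvik → Orton at 35 mi.

35 mi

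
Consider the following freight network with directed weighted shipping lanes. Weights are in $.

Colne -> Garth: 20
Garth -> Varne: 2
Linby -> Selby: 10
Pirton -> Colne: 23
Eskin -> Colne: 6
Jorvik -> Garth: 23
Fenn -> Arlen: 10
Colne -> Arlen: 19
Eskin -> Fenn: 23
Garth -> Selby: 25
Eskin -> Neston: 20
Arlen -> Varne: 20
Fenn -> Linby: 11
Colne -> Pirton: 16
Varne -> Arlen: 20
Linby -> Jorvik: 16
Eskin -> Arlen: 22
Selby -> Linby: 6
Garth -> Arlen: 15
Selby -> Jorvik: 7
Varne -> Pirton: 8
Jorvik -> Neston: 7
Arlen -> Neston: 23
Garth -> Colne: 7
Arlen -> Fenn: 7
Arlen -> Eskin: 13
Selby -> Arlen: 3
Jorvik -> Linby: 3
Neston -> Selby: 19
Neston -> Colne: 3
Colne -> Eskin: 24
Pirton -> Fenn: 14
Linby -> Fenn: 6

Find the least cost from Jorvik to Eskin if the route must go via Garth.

$51

Shortest Jorvik→Garth: Jorvik–Garth = 23
Best Garth to Eskin: Garth–Arlen–Eskin costing 28
Total via Garth: 23 + 28 = $51.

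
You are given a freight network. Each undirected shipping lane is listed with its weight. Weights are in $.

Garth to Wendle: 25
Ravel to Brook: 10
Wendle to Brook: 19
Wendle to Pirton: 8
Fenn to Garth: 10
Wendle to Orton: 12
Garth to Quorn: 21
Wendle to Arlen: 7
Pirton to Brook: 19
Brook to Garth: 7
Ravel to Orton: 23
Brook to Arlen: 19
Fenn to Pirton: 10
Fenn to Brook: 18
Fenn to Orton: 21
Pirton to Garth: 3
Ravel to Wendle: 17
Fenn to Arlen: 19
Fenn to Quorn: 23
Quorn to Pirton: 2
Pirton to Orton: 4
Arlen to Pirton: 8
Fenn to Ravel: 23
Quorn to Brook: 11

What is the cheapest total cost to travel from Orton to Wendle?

$12

Shortest distances from Orton:
Orton: 0
Pirton: 4  (via Orton)
Quorn: 6  (via Pirton)
Garth: 7  (via Pirton)
Wendle: 12  (via Orton)
Shortest route: Orton → Wendle = $12.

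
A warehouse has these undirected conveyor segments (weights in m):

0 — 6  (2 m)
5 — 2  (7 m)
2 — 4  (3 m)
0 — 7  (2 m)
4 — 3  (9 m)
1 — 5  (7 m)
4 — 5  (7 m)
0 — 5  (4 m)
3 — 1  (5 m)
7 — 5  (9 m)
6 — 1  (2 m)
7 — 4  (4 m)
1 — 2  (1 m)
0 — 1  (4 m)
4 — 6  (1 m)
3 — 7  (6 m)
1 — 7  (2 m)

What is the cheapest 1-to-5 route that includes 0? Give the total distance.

Shortest 1→0: 1–0 = 4
Shortest 0→5: 0–5 = 4
Total via 0: 4 + 4 = 8 m.

8 m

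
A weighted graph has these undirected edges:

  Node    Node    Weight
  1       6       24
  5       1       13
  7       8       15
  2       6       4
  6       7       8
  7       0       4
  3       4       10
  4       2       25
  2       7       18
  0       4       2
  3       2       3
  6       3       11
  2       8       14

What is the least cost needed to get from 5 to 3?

44

Compare a few routes:
5 → 1 → 6 → 7 → 0 → 4 → 3: 13+24+8+4+2+10 = 61
5 → 1 → 6 → 3: 13+24+11 = 48
5 → 1 → 6 → 2 → 3: 13+24+4+3 = 44
Cheapest is 5 → 1 → 6 → 2 → 3 at 44.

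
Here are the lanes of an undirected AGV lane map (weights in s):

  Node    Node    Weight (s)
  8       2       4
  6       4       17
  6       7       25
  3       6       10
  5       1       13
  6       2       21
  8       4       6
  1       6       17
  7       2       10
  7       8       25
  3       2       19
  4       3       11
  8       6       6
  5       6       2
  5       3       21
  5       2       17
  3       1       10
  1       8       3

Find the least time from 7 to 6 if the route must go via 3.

Best 7 to 3: 7–2–8–1–3 costing 27
Best 3 to 6: 3–6 costing 10
Total via 3: 27 + 10 = 37 s.

37 s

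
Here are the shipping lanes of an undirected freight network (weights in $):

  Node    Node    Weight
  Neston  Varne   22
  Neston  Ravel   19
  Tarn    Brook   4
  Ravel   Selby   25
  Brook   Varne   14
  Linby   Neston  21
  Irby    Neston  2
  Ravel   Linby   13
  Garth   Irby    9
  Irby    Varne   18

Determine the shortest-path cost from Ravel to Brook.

Shortest distances from Ravel:
Ravel: 0
Linby: 13  (via Ravel)
Neston: 19  (via Ravel)
Irby: 21  (via Neston)
Selby: 25  (via Ravel)
Garth: 30  (via Irby)
Varne: 39  (via Irby)
Brook: 53  (via Varne)
Shortest route: Ravel–Neston–Irby–Varne–Brook = $53.

$53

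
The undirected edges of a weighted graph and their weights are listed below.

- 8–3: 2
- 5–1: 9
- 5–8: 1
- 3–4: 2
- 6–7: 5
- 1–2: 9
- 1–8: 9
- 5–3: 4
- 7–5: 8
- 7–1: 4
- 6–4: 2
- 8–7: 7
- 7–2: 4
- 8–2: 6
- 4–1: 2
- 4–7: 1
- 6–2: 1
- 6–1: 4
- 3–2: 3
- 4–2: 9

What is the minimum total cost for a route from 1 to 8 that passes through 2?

Best 1 to 2: 1 → 6 → 2 costing 5
Best 2 to 8: 2 → 3 → 8 costing 5
Total via 2: 5 + 5 = 10.

10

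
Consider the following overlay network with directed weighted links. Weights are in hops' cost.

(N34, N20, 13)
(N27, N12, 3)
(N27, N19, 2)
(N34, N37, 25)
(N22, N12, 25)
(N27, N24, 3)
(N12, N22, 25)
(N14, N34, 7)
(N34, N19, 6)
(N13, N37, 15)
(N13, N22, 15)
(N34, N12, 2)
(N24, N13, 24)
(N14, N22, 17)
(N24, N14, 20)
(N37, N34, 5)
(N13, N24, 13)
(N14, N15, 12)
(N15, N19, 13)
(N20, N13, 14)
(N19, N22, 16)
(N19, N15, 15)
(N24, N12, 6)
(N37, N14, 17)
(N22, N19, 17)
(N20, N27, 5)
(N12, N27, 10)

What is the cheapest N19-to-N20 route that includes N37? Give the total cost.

111 hops' cost

Shortest N19→N37: N19 → N22 → N12 → N27 → N24 → N13 → N37 = 93
Best N37 to N20: N37 → N34 → N20 costing 18
Total via N37: 93 + 18 = 111 hops' cost.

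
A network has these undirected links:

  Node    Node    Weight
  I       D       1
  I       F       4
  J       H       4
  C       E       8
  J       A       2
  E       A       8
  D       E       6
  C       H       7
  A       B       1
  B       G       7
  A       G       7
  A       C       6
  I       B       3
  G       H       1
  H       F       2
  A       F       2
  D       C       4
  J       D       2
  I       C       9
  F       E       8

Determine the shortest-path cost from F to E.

8

Compare a few routes:
F → I → D → E: 4+1+6 = 11
F → A → E: 2+8 = 10
F → A → J → D → E: 2+2+2+6 = 12
F → E: 8 = 8
The minimum is 8 via F → E.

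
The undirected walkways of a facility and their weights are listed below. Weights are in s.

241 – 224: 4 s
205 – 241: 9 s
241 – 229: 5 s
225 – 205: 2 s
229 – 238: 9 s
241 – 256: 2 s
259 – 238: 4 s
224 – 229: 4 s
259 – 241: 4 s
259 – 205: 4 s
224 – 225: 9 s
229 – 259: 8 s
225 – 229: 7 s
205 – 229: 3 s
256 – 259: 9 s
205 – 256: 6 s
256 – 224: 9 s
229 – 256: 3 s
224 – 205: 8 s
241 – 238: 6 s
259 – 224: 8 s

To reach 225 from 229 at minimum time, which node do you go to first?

205

Enumerating some paths:
229 → 205 → 225: 3+2 = 5
229 → 225: 7 = 7
229 → 256 → 205 → 225: 3+6+2 = 11
Cheapest is 229 → 205 → 225 at 5 s.
So from 229 the first move is to 205.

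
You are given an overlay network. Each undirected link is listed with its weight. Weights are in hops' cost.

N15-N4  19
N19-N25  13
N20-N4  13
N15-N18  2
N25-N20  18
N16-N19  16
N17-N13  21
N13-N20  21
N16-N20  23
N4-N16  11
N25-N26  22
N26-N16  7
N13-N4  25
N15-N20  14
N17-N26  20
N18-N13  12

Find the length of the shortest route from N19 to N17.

43 hops' cost

Settle nodes by increasing distance from N19:
N19: 0
N25: 13  (via N19)
N16: 16  (via N19)
N26: 23  (via N16)
N4: 27  (via N16)
N20: 31  (via N25)
N17: 43  (via N26)
Shortest route: N19 → N16 → N26 → N17 = 43 hops' cost.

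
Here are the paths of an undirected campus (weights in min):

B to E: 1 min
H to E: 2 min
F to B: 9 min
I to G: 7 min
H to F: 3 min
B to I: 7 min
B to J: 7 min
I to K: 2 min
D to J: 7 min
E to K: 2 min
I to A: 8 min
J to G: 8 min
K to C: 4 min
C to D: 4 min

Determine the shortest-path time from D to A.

Shortest distances from D:
D: 0
C: 4  (via D)
J: 7  (via D)
K: 8  (via C)
E: 10  (via K)
I: 10  (via K)
B: 11  (via E)
H: 12  (via E)
F: 15  (via H)
G: 15  (via J)
A: 18  (via I)
Shortest route: D → C → K → I → A = 18 min.

18 min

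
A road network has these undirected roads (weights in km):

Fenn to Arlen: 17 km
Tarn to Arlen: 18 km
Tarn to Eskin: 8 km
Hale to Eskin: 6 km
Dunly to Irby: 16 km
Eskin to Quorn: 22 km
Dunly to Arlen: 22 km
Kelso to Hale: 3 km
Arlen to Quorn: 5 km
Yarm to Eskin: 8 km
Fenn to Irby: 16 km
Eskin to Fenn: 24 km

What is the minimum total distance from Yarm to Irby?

48 km

Shortest distances from Yarm:
Yarm: 0
Eskin: 8  (via Yarm)
Hale: 14  (via Eskin)
Tarn: 16  (via Eskin)
Kelso: 17  (via Hale)
Quorn: 30  (via Eskin)
Fenn: 32  (via Eskin)
Arlen: 34  (via Tarn)
Irby: 48  (via Fenn)
Shortest route: Yarm → Eskin → Fenn → Irby = 48 km.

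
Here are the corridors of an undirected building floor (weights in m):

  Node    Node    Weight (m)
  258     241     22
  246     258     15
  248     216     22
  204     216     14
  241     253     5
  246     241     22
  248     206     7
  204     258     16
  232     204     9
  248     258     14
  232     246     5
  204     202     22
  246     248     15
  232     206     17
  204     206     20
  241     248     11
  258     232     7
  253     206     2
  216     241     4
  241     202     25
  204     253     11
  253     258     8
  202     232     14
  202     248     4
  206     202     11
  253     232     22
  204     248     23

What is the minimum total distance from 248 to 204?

Compare a few routes:
248 - 202 - 204: 4+22 = 26
248 - 204: 23 = 23
248 - 206 - 253 - 204: 7+2+11 = 20
248 - 206 - 204: 7+20 = 27
Cheapest is 248 - 206 - 253 - 204 at 20 m.

20 m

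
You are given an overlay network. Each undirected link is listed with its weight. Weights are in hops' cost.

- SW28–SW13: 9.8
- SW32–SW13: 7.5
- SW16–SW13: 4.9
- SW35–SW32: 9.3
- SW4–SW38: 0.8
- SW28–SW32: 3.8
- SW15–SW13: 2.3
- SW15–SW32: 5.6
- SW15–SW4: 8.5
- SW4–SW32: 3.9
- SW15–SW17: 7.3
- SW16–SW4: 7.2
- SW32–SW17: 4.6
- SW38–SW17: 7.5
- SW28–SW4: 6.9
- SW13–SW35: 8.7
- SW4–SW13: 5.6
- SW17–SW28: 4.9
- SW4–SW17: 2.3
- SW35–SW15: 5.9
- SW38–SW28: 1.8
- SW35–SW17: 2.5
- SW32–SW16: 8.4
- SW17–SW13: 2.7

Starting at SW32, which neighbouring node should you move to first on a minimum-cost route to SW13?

Enumerating some paths:
SW32 → SW13: 7.5 = 7.5
SW32 → SW17 → SW13: 4.6+2.7 = 7.3
SW32 → SW15 → SW13: 5.6+2.3 = 7.9
The minimum is 7.3 hops' cost via SW32 → SW17 → SW13.
So from SW32 the first move is to SW17.

SW17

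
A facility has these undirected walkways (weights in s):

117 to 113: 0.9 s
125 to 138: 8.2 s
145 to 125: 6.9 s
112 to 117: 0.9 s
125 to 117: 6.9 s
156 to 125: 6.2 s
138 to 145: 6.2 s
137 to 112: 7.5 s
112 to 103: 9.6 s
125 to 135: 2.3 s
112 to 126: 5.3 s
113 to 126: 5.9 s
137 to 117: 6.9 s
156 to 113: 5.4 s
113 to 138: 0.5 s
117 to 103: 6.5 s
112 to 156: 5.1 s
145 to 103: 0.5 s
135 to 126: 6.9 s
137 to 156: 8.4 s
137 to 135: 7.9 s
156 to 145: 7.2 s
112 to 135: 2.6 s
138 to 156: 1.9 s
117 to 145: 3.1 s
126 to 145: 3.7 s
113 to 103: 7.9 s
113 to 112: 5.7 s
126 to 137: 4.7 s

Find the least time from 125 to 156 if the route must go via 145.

13.3 s

Best 125 to 145: 125–145 costing 6.9
Best 145 to 156: 145–117–113–138–156 costing 6.4
Total via 145: 6.9 + 6.4 = 13.3 s.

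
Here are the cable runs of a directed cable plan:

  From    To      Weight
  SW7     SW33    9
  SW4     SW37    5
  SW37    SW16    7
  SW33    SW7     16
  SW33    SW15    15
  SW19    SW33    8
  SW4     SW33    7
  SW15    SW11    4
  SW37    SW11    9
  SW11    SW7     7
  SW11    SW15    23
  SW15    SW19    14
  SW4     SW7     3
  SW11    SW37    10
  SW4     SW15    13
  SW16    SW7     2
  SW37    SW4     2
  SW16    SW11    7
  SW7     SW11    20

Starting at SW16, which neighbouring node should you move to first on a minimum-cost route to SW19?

SW7

Enumerating some paths:
SW16 - SW11 - SW15 - SW19: 7+23+14 = 44
SW16 - SW11 - SW37 - SW4 - SW15 - SW19: 7+10+2+13+14 = 46
SW16 - SW7 - SW33 - SW15 - SW19: 2+9+15+14 = 40
The minimum is 40 via SW16 - SW7 - SW33 - SW15 - SW19.
So from SW16 the first move is to SW7.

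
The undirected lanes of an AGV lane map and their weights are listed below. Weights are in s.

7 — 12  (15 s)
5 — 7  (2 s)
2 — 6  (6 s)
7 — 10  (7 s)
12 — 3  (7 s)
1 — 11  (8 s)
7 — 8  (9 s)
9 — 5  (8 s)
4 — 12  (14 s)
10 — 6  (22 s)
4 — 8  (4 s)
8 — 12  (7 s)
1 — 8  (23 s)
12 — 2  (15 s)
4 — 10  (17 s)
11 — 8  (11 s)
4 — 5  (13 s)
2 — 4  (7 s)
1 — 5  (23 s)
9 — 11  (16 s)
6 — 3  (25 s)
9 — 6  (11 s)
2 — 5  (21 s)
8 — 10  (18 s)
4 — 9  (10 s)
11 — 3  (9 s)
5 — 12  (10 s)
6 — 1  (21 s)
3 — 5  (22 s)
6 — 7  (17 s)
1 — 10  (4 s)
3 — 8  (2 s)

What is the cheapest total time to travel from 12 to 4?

11 s

Candidate routes:
12 - 3 - 8 - 4: 7+2+4 = 13
12 - 4: 14 = 14
12 - 8 - 4: 7+4 = 11
Cheapest is 12 - 8 - 4 at 11 s.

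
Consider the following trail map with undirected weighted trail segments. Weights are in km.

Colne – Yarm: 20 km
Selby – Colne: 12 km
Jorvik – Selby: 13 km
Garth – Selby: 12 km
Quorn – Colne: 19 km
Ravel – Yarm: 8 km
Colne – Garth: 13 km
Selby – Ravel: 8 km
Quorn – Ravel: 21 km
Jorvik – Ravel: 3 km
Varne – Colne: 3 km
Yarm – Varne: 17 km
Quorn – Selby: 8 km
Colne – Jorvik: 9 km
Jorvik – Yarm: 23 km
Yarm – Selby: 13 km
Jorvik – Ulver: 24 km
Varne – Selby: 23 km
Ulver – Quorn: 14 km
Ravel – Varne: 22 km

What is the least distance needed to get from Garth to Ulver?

34 km

Candidate routes:
Garth → Selby → Quorn → Ulver: 12+8+14 = 34
Garth → Colne → Quorn → Ulver: 13+19+14 = 46
Garth → Colne → Jorvik → Ulver: 13+9+24 = 46
The minimum is 34 km via Garth → Selby → Quorn → Ulver.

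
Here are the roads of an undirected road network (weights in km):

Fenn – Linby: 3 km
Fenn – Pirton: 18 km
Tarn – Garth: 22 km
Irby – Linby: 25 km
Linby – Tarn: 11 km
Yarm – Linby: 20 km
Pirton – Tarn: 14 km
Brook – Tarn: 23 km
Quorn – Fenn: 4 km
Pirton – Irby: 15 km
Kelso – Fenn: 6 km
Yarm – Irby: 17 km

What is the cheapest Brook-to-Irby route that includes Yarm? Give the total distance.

Best Brook to Yarm: Brook → Tarn → Linby → Yarm costing 54
Shortest Yarm→Irby: Yarm → Irby = 17
Total via Yarm: 54 + 17 = 71 km.

71 km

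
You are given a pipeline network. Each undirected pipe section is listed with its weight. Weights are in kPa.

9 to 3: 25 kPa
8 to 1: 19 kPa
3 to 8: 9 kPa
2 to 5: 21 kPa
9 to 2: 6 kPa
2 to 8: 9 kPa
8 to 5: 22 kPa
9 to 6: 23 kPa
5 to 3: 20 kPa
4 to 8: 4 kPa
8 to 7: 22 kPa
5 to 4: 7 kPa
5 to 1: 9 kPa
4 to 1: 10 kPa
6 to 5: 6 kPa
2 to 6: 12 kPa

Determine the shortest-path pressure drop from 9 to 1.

Candidate routes:
9 → 2 → 8 → 4 → 1: 6+9+4+10 = 29
9 → 2 → 6 → 5 → 1: 6+12+6+9 = 33
Cheapest is 9 → 2 → 8 → 4 → 1 at 29 kPa.

29 kPa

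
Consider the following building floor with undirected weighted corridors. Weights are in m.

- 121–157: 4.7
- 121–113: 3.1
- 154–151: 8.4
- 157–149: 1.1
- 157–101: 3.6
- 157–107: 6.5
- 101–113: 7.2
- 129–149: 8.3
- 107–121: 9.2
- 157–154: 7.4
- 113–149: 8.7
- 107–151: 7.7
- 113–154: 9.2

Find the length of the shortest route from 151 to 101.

Candidate routes:
151–107–157–101: 7.7+6.5+3.6 = 17.8
151–154–157–101: 8.4+7.4+3.6 = 19.4
Cheapest is 151–107–157–101 at 17.8 m.

17.8 m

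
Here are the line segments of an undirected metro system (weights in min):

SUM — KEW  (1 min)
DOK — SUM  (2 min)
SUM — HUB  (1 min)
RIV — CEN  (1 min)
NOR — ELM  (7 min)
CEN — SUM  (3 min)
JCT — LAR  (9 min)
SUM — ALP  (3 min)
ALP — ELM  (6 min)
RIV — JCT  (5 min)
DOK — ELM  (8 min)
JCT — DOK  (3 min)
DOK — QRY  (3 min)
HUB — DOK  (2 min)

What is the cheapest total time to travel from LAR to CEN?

15 min

Candidate routes:
LAR - JCT - DOK - ELM - ALP - SUM - CEN: 9+3+8+6+3+3 = 32
LAR - JCT - DOK - HUB - SUM - CEN: 9+3+2+1+3 = 18
LAR - JCT - RIV - CEN: 9+5+1 = 15
LAR - JCT - DOK - SUM - CEN: 9+3+2+3 = 17
Cheapest is LAR - JCT - RIV - CEN at 15 min.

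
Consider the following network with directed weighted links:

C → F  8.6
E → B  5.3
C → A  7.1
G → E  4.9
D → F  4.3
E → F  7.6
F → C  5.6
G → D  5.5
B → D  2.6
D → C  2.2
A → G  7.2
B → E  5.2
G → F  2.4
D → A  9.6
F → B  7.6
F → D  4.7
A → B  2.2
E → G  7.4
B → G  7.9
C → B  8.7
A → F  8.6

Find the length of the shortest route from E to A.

Settle nodes by increasing distance from E:
E: 0
B: 5.3  (via E)
G: 7.4  (via E)
F: 7.6  (via E)
D: 7.9  (via B)
C: 10.1  (via D)
A: 17.2  (via C)
Shortest route: E–B–D–C–A = 17.2.

17.2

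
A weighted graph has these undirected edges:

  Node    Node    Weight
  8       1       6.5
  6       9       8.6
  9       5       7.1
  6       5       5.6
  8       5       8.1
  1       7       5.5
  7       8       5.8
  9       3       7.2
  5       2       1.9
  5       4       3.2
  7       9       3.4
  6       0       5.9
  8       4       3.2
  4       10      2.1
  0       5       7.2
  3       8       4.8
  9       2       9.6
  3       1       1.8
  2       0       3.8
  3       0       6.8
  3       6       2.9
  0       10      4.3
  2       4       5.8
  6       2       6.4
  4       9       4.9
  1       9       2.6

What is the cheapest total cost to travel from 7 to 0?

Candidate routes:
7 → 9 → 1 → 3 → 0: 3.4+2.6+1.8+6.8 = 14.6
7 → 1 → 3 → 0: 5.5+1.8+6.8 = 14.1
The minimum is 14.1 via 7 → 1 → 3 → 0.

14.1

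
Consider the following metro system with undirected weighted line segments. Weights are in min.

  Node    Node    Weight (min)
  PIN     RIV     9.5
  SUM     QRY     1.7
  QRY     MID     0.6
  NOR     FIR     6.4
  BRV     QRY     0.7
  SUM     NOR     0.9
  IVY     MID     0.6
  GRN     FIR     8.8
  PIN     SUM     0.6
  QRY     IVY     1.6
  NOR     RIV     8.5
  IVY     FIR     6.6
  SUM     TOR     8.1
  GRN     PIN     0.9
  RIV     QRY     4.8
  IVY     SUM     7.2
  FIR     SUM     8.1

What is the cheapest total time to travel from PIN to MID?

2.9 min

Candidate routes:
PIN → SUM → QRY → IVY → MID: 0.6+1.7+1.6+0.6 = 4.5
PIN → SUM → QRY → MID: 0.6+1.7+0.6 = 2.9
The minimum is 2.9 min via PIN → SUM → QRY → MID.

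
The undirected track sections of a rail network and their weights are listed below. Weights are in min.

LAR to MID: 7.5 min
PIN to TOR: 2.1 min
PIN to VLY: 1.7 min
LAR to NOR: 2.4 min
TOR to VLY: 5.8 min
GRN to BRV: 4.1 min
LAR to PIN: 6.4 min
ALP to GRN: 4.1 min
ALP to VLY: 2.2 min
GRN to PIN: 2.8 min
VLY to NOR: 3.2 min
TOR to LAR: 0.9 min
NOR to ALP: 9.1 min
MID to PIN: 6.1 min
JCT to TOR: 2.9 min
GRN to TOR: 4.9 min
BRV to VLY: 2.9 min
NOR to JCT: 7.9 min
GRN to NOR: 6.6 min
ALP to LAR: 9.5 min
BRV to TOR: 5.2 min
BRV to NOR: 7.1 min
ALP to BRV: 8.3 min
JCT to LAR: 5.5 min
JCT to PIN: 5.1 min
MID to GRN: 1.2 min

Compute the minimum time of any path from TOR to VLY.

3.8 min

Settle nodes by increasing distance from TOR:
TOR: 0
LAR: 0.9  (via TOR)
PIN: 2.1  (via TOR)
JCT: 2.9  (via TOR)
NOR: 3.3  (via LAR)
VLY: 3.8  (via PIN)
Shortest route: TOR → PIN → VLY = 3.8 min.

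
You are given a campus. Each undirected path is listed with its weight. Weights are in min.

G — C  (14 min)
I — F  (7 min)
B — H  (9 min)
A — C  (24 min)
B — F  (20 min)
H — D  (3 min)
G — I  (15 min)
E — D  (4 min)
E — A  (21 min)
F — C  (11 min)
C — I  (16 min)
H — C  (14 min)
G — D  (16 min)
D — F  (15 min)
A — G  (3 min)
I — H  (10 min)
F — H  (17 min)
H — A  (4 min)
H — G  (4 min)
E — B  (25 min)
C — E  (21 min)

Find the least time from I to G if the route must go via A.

17 min

Best I to A: I–H–A costing 14
Shortest A→G: A–G = 3
Total via A: 14 + 3 = 17 min.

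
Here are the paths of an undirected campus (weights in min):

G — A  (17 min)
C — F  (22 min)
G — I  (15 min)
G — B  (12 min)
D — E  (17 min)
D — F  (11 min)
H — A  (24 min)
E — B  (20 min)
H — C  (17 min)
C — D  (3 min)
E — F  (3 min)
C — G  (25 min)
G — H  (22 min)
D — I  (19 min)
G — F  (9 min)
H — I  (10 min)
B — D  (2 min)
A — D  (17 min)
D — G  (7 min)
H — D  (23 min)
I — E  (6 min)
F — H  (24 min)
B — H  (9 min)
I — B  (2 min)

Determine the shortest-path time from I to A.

Running Dijkstra from I:
I: 0
B: 2  (via I)
D: 4  (via B)
E: 6  (via I)
C: 7  (via D)
F: 9  (via E)
H: 10  (via I)
G: 11  (via D)
A: 21  (via D)
Shortest route: I → B → D → A = 21 min.

21 min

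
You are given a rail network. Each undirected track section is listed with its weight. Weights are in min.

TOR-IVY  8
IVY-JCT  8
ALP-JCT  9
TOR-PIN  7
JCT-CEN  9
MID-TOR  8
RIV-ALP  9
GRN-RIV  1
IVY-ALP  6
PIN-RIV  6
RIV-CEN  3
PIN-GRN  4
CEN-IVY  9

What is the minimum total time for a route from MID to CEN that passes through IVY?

Shortest MID→IVY: MID → TOR → IVY = 16
Best IVY to CEN: IVY → CEN costing 9
Total via IVY: 16 + 9 = 25 min.

25 min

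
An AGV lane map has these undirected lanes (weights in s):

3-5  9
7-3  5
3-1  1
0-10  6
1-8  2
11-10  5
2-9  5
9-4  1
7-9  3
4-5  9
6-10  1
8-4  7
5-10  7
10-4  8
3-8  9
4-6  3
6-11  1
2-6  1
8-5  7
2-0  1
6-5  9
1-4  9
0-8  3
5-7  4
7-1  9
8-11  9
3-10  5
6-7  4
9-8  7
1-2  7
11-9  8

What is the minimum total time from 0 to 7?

Candidate routes:
0 → 2 → 6 → 7: 1+1+4 = 6
0 → 2 → 9 → 7: 1+5+3 = 9
Cheapest is 0 → 2 → 6 → 7 at 6 s.

6 s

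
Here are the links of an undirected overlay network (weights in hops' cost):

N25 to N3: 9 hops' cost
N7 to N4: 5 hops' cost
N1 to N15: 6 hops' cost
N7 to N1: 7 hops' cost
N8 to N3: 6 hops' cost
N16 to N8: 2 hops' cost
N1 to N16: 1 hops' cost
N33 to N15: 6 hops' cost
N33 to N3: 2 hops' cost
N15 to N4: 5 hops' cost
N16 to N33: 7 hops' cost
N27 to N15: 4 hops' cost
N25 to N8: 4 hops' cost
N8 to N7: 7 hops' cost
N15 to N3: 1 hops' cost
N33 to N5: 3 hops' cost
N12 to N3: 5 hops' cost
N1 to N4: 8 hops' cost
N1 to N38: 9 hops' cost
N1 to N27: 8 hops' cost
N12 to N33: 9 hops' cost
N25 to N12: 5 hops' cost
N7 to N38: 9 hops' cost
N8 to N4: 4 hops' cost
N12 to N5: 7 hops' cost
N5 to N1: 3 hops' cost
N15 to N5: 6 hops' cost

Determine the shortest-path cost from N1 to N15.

6 hops' cost

Compare a few routes:
N1–N5–N33–N3–N15: 3+3+2+1 = 9
N1–N15: 6 = 6
Cheapest is N1–N15 at 6 hops' cost.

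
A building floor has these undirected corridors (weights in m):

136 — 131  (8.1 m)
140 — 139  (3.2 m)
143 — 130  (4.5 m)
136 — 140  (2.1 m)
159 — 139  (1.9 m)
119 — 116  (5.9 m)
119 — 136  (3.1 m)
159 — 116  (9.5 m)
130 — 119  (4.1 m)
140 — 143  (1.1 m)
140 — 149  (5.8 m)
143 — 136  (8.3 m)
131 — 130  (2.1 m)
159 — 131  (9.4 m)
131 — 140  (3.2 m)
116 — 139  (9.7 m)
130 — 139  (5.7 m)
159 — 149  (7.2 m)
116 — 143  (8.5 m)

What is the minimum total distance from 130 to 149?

Compare a few routes:
130–143–140–149: 4.5+1.1+5.8 = 11.4
130–131–140–149: 2.1+3.2+5.8 = 11.1
The minimum is 11.1 m via 130–131–140–149.

11.1 m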